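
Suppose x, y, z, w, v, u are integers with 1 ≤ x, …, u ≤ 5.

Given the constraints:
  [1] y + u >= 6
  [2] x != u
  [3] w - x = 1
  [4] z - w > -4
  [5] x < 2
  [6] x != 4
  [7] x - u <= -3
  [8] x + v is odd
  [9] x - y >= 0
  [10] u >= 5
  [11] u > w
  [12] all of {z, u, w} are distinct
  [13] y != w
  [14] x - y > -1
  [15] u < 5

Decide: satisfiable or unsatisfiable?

From constraint 10: u ≥ 5. From constraint 15: u ≤ 4. But 4 < 5, so no value of u works.

Unsatisfiable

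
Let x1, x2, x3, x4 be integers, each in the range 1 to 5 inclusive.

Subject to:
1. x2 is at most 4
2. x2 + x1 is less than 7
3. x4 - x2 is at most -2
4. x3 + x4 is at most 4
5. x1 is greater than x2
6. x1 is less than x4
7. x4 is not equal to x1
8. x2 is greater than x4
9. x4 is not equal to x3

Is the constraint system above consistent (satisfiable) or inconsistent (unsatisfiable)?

Unsatisfiable

Constraints 5, 6, and 8 give x4 < x2, x2 < x1, x1 < x4. Chaining: x4 < x2 < x1 < x4, which forces x4 < x4 — impossible.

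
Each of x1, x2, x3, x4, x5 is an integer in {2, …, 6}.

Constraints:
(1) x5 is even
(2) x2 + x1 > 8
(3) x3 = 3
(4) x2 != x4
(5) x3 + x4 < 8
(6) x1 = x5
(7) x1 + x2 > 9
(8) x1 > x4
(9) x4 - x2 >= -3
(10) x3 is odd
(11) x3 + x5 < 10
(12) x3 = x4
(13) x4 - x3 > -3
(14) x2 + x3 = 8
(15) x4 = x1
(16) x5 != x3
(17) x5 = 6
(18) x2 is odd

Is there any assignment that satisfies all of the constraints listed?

Constraint 3 fixes x3 = 3 and constraint 17 fixes x5 = 6. Constraints 6, 12, and 15 give x3 = x4 = x1 = x5, so x3 = x5. But 3 ≠ 6 — contradiction.

Unsatisfiable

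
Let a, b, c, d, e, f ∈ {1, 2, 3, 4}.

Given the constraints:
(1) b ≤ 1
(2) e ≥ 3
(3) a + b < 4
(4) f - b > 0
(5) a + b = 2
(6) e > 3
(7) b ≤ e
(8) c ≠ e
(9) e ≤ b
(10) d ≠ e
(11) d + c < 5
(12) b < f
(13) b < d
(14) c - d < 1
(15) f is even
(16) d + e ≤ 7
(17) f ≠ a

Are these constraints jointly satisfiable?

Unsatisfiable

From constraint 6: e ≥ 4. From constraints 1 and 9: e ≤ b and b ≤ 1, so e ≤ 1. But 1 < 4, so no value of e works.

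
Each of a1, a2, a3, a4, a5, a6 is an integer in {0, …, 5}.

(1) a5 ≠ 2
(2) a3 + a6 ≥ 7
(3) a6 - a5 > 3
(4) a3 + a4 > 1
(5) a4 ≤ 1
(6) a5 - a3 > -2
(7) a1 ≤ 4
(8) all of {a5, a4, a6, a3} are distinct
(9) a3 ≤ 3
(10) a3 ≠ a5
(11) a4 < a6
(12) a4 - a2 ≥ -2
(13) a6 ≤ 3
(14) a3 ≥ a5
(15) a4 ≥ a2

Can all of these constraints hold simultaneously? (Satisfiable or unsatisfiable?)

Unsatisfiable

From constraint 9: a3 ≤ 3. From constraint 13: a6 ≤ 3. Hence a3 + a6 ≤ 6. But constraint 2 requires a3 + a6 ≥ 7, and 7 > 6. Contradiction.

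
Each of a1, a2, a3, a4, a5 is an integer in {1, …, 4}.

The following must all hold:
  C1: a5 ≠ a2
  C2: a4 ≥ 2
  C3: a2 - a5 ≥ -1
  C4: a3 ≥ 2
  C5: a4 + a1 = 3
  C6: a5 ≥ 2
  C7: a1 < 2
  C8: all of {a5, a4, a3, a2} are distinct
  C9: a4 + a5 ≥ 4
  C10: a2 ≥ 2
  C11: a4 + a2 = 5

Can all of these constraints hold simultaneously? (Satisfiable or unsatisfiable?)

Unsatisfiable

Constraints 2, 4, 6, and 10 confine each of a5, a4, a3, a2 to the 3 values {2, …, 4} (the domain already gives each ≤ 4).
Constraint 8 requires all 4 of them to be distinct, but only 3 values are available — impossible by the pigeonhole principle.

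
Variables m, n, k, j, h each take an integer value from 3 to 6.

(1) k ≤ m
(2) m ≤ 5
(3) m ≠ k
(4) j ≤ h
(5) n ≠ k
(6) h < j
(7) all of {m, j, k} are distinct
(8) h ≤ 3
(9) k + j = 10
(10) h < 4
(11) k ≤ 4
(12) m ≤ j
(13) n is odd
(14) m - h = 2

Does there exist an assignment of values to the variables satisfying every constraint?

From constraints 1 and 2: k ≤ m ≤ 5. From constraints 4 and 8: j ≤ h ≤ 3. Hence k + j ≤ 8. But constraint 9 requires k + j = 10, and 10 > 8. Contradiction.

Unsatisfiable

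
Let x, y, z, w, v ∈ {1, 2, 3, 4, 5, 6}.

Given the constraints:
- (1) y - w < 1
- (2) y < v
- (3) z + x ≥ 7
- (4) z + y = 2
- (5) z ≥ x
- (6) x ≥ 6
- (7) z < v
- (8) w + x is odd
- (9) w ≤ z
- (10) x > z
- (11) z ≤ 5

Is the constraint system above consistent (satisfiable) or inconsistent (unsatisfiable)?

Unsatisfiable

From constraint 6: x ≥ 6. From constraints 5 and 11: x ≤ z and z ≤ 5, so x ≤ 5. But 5 < 6, so no value of x works.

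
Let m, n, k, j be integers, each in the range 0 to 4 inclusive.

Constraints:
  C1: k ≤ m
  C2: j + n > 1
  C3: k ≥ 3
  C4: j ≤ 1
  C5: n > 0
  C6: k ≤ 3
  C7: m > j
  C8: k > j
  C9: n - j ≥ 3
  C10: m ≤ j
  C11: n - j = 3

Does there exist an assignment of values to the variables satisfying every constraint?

From constraints 1 and 3: m ≥ k and k ≥ 3, so m ≥ 3. From constraints 4 and 10: m ≤ j and j ≤ 1, so m ≤ 1. But 1 < 3, so no value of m works.

Unsatisfiable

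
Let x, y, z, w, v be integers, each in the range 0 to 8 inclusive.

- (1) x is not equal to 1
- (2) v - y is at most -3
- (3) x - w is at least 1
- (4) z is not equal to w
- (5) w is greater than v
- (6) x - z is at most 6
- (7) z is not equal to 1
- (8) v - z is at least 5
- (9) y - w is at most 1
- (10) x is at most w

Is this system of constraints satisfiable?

Constraints 2, 3, 6, 8, and 9 give z − x ≥ -6, x − w ≥ 1, w − y ≥ -1, y − v ≥ 3, v − z ≥ 5.
Adding all 5 inequalities: the left sides telescope to 0, and the right sides sum to (-6) + 1 + (-1) + 3 + 5 = 2. So 0 ≥ 2, which is false.

Unsatisfiable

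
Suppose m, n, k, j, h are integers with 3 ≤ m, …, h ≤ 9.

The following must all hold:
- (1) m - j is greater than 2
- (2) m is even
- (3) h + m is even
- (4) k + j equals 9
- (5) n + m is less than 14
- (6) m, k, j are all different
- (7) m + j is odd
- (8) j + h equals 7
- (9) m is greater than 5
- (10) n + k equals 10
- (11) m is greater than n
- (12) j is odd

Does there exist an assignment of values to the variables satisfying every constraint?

Try m = 8, n = 4, k = 6, j = 3, h = 4.
Check constraint 1: m - j = 5; constraint 4: k + j = 9; constraint 5: n + m = 12. The remaining constraints are straightforward to verify.

Satisfiable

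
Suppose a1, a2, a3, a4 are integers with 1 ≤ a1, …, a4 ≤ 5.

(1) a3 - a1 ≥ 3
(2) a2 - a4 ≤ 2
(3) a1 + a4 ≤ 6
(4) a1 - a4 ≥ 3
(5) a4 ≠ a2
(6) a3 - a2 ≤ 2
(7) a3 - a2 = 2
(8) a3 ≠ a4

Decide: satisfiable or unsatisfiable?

Unsatisfiable

Constraints 1, 2, 4, and 6 give a2 − a3 ≥ -2, a3 − a1 ≥ 3, a1 − a4 ≥ 3, a4 − a2 ≥ -2.
Adding all 4 inequalities: the left sides telescope to 0, and the right sides sum to (-2) + 3 + 3 + (-2) = 2. So 0 ≥ 2, which is false.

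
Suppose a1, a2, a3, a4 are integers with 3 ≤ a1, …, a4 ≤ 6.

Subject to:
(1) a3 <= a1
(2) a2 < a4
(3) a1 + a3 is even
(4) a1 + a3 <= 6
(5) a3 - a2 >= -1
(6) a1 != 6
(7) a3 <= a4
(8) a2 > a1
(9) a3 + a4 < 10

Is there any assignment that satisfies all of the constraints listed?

One satisfying assignment is a1 = 3, a2 = 4, a3 = 3, a4 = 6.
For the less obvious constraints — constraint 4: a1 + a3 = 6; constraint 5: a3 - a2 = -1; constraint 9: a3 + a4 = 9 — and the others hold by inspection.

Satisfiable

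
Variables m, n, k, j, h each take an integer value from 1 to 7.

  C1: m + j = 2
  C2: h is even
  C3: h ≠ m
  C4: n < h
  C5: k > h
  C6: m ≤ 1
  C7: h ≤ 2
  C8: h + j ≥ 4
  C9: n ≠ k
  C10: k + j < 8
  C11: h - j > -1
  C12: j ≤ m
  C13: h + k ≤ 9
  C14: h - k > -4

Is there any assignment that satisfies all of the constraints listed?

Unsatisfiable

From constraint 7: h ≤ 2. From constraints 6 and 12: j ≤ m ≤ 1. Hence h + j ≤ 3. But constraint 8 requires h + j ≥ 4, and 4 > 3. Contradiction.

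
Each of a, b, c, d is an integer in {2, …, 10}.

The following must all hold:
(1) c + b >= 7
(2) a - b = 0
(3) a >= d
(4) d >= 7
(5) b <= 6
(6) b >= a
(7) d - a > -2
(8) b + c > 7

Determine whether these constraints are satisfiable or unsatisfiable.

Unsatisfiable

From constraints 3 and 4: a ≥ d and d ≥ 7, so a ≥ 7. From constraints 5 and 6: a ≤ b and b ≤ 6, so a ≤ 6. But 6 < 7, so no value of a works.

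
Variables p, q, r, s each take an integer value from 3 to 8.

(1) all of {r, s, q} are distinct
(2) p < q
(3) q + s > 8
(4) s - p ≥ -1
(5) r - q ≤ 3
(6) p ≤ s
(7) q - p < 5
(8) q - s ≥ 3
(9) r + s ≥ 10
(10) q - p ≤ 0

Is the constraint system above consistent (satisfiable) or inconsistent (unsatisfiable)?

Constraints 4, 8, and 10 give s − p ≥ -1, p − q ≥ 0, q − s ≥ 3.
Adding all 3 inequalities: the left sides telescope to 0, and the right sides sum to (-1) + 0 + 3 = 2. So 0 ≥ 2, which is false.

Unsatisfiable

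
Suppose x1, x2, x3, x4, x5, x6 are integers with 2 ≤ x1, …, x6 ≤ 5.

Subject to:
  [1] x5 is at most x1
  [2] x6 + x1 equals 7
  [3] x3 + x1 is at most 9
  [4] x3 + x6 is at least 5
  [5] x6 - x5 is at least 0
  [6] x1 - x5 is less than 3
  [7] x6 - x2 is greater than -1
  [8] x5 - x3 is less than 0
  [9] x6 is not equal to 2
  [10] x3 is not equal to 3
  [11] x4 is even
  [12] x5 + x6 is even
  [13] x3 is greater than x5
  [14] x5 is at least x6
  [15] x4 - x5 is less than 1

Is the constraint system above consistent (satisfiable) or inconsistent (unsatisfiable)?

Try x1 = 4, x2 = 2, x3 = 5, x4 = 2, x5 = 3, x6 = 3.
Check constraint 2: x6 + x1 = 7; constraint 3: x3 + x1 = 9. The remaining constraints are straightforward to verify.

Satisfiable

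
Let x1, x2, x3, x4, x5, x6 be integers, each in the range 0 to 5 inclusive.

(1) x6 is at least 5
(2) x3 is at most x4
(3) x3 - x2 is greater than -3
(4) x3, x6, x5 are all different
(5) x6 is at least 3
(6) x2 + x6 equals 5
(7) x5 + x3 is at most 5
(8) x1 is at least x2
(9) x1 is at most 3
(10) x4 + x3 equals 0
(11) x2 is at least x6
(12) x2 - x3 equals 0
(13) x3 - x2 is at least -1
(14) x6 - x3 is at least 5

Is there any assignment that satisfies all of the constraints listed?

From constraints 1 and 11: x2 ≥ x6 and x6 ≥ 5, so x2 ≥ 5. From constraints 8 and 9: x2 ≤ x1 and x1 ≤ 3, so x2 ≤ 3. But 3 < 5, so no value of x2 works.

Unsatisfiable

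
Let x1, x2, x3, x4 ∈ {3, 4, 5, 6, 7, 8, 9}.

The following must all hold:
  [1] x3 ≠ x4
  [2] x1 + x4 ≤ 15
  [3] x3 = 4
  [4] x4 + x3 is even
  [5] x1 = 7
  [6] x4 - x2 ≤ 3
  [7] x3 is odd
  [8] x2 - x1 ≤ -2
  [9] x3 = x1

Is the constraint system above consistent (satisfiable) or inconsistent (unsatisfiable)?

Constraint 3 fixes x3 = 4 and constraint 5 fixes x1 = 7, but constraint 9 requires x3 = x1. Since 4 ≠ 7, contradiction.

Unsatisfiable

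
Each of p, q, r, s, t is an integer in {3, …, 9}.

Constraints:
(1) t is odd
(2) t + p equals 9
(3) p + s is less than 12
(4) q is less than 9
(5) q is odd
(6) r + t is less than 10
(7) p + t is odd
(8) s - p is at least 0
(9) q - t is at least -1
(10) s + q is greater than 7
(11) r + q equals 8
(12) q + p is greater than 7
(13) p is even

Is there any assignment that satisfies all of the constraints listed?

Satisfiable

The assignment p = 4, q = 5, r = 3, s = 5, t = 5 works:
  constraint 2 holds since t + p = 9.
  constraint 3 holds since p + s = 9.
The rest check out directly.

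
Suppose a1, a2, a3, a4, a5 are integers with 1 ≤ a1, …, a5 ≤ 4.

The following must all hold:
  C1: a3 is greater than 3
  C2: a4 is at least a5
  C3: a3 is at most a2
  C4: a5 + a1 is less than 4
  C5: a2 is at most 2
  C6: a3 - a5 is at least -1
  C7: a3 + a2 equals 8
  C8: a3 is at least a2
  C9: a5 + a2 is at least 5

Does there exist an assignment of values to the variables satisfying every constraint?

From constraint 1: a3 ≥ 4. From constraints 3 and 5: a3 ≤ a2 and a2 ≤ 2, so a3 ≤ 2. But 2 < 4, so no value of a3 works.

Unsatisfiable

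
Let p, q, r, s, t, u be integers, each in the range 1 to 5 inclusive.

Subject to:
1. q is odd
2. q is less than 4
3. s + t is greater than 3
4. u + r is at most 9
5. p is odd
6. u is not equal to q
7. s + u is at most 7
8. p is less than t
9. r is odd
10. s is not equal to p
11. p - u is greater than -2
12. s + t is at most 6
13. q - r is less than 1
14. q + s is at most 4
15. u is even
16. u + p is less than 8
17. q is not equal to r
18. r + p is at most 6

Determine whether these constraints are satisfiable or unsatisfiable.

Try p = 3, q = 1, r = 3, s = 1, t = 5, u = 4.
Check constraint 3: s + t = 6; constraint 4: u + r = 7. The remaining constraints are straightforward to verify.

Satisfiable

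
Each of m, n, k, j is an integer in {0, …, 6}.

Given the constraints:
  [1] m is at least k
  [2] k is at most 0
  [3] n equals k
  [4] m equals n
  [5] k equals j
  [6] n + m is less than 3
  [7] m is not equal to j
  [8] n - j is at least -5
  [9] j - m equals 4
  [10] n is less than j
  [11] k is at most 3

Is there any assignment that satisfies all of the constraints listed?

From constraints 3, 4, and 5, m = n = k = j, so m = j. But constraint 7 says m ≠ j. Contradiction.

Unsatisfiable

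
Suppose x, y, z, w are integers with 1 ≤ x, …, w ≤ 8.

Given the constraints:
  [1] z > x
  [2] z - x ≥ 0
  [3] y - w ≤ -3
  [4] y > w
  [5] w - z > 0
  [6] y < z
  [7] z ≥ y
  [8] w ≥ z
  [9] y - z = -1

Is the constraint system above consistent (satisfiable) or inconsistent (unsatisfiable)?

Unsatisfiable

Constraints 4, 5, and 6 give y < z, z < w, w < y. Chaining: y < z < w < y, which forces y < y — impossible.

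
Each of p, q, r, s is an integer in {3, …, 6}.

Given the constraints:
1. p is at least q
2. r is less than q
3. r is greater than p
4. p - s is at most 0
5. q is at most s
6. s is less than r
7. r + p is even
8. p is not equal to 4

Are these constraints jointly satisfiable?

Constraints 1, 2, 4, and 6 give p ≤ s, s < r, r < q, q ≤ p. Chaining: p ≤ s < r < q ≤ p, which forces p < p — impossible.

Unsatisfiable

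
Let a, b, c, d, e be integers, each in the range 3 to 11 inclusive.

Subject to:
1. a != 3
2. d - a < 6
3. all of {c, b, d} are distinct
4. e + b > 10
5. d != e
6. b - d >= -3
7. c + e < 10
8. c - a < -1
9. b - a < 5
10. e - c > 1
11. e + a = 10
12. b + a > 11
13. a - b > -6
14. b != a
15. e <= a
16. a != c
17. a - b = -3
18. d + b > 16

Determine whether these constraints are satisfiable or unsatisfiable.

Satisfiable

One satisfying assignment is a = 5, b = 8, c = 3, d = 9, e = 5.
For the less obvious constraints — constraint 2: d - a = 4; constraint 4: e + b = 13 — and the others hold by inspection.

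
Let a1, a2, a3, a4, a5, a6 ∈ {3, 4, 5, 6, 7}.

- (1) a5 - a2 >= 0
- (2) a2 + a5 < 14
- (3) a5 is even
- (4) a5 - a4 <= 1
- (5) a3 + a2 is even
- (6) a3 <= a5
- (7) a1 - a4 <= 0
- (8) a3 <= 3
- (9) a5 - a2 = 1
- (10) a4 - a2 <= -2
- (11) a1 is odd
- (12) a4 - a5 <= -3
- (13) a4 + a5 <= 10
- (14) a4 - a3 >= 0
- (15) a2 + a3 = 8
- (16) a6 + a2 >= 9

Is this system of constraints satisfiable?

Constraints 1, 4, and 10 give a5 − a2 ≥ 0, a2 − a4 ≥ 2, a4 − a5 ≥ -1.
Adding all 3 inequalities: the left sides telescope to 0, and the right sides sum to 0 + 2 + (-1) = 1. So 0 ≥ 1, which is false.

Unsatisfiable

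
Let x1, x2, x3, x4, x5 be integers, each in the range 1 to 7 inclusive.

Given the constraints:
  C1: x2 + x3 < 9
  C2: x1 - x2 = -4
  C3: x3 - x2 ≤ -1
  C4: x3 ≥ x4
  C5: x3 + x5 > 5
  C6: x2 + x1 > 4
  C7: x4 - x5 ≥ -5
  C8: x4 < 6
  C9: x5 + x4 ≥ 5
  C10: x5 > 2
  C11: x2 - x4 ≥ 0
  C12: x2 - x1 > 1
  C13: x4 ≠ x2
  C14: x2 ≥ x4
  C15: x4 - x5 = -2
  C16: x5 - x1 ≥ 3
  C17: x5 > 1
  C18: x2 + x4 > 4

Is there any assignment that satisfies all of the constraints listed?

Setting (x1, x2, x3, x4, x5) = (1, 5, 3, 2, 4) satisfies everything: constraint 1: x2 + x3 = 8; constraint 2: x1 - x2 = -4, and the others follow.

Satisfiable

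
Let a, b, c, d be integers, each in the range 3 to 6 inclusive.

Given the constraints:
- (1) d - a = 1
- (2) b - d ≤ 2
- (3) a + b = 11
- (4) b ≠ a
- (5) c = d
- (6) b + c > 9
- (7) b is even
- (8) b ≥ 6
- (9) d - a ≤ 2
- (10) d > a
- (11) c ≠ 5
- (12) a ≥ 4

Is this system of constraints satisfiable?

Satisfiable

Take a = 5, b = 6, c = 6, d = 6. Then constraint 1: d - a = 1; constraint 2: b - d = 0, and every other listed constraint is also met.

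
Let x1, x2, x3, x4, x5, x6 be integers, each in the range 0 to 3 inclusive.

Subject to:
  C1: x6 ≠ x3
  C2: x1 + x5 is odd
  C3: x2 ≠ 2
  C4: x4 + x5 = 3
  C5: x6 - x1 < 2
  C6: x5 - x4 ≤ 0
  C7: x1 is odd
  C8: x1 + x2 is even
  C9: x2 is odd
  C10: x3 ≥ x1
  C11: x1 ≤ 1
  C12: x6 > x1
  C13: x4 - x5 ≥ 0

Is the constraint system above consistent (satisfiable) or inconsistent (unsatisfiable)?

The assignment x1 = 1, x2 = 3, x3 = 1, x4 = 3, x5 = 0, x6 = 2 works:
  constraint 4 holds since x4 + x5 = 3.
  constraint 5 holds since x6 - x1 = 1.
The rest check out directly.

Satisfiable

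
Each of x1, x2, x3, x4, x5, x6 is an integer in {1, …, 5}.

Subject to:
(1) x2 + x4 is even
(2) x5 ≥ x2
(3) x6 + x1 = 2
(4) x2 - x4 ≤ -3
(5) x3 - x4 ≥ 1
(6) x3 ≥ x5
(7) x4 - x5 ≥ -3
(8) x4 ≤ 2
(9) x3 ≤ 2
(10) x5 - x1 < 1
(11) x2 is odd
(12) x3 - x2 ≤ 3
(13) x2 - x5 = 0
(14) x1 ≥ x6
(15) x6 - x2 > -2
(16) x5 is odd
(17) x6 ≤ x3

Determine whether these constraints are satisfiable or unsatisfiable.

Unsatisfiable

Constraints 4, 5, and 12 give x2 − x3 ≥ -3, x3 − x4 ≥ 1, x4 − x2 ≥ 3.
Adding all 3 inequalities: the left sides telescope to 0, and the right sides sum to (-3) + 1 + 3 = 1. So 0 ≥ 1, which is false.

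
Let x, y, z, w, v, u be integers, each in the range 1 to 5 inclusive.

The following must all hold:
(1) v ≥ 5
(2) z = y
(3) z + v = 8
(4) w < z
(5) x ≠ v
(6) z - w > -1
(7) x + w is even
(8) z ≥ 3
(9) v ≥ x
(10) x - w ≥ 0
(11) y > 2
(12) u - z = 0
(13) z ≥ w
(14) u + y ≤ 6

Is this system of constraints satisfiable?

Setting (x, y, z, w, v, u) = (4, 3, 3, 2, 5, 3) satisfies everything: constraint 3: z + v = 8; constraint 6: z - w = 1; constraint 10: x - w = 2, and the others follow.

Satisfiable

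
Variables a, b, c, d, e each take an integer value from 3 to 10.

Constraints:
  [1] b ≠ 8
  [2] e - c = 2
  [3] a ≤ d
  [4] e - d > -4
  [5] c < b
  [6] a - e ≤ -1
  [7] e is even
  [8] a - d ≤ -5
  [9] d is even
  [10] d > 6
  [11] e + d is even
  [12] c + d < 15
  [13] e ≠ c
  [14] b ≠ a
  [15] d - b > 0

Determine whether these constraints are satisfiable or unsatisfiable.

One satisfying assignment is a = 3, b = 6, c = 4, d = 8, e = 6.
For the less obvious constraints — constraint 2: e - c = 2; constraint 4: e - d = -2; constraint 6: a - e = -3 — and the others hold by inspection.

Satisfiable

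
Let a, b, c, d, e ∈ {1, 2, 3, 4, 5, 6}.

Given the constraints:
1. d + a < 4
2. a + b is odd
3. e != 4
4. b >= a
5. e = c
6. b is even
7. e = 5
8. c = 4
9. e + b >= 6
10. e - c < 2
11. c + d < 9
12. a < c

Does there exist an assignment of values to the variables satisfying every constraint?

Unsatisfiable

Constraint 7 fixes e = 5 and constraint 8 fixes c = 4, but constraint 5 requires e = c. Since 5 ≠ 4, contradiction.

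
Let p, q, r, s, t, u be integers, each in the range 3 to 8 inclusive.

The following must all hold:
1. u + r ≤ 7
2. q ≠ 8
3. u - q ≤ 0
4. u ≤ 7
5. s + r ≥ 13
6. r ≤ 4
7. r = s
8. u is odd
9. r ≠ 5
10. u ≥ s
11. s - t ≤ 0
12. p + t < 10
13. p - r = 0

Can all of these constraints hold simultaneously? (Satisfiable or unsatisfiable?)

Unsatisfiable

From constraints 4 and 10: s ≤ u ≤ 7. From constraint 6: r ≤ 4. Hence s + r ≤ 11. But constraint 5 requires s + r ≥ 13, and 13 > 11. Contradiction.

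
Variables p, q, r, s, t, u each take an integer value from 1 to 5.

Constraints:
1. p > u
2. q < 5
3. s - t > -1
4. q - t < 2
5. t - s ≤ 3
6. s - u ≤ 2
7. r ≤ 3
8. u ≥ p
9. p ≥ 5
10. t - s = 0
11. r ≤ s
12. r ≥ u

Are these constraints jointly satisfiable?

From constraints 8 and 9: u ≥ p and p ≥ 5, so u ≥ 5. From constraints 7 and 12: u ≤ r and r ≤ 3, so u ≤ 3. But 3 < 5, so no value of u works.

Unsatisfiable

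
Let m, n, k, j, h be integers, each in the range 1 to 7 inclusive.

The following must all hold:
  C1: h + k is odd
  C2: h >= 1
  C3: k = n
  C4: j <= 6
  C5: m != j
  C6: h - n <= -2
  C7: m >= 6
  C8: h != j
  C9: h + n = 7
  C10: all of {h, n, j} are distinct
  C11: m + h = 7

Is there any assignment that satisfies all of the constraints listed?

Satisfiable

Try m = 6, n = 6, k = 6, j = 5, h = 1.
Check constraint 6: h - n = -5; constraint 9: h + n = 7. The remaining constraints are straightforward to verify.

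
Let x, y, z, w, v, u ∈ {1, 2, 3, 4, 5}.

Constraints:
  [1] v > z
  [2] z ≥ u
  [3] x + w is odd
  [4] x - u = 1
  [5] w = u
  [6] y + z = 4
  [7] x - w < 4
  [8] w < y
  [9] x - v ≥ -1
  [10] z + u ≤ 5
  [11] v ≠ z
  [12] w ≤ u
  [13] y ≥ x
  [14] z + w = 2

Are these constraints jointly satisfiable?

Setting (x, y, z, w, v, u) = (2, 3, 1, 1, 3, 1) satisfies everything: constraint 4: x - u = 1; constraint 6: y + z = 4, and the others follow.

Satisfiable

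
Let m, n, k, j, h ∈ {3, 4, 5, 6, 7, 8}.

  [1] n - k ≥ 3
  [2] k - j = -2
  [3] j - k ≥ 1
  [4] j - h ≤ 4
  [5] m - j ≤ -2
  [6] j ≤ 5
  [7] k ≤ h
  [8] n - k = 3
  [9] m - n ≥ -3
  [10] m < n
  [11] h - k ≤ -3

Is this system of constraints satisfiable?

Constraints 1, 4, 5, 9, and 11 give h − j ≥ -4, j − m ≥ 2, m − n ≥ -3, n − k ≥ 3, k − h ≥ 3.
Adding all 5 inequalities: the left sides telescope to 0, and the right sides sum to (-4) + 2 + (-3) + 3 + 3 = 1. So 0 ≥ 1, which is false.

Unsatisfiable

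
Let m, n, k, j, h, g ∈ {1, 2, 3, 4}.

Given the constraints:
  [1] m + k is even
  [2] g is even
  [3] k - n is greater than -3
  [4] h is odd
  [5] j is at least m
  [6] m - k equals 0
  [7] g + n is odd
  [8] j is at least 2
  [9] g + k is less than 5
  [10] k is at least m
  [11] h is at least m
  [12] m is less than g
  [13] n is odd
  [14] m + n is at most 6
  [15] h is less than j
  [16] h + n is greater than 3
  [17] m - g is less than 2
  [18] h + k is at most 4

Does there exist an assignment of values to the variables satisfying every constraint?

Satisfiable

Try m = 1, n = 3, k = 1, j = 4, h = 1, g = 2.
Check constraint 3: k - n = -2; constraint 6: m - k = 0. The remaining constraints are straightforward to verify.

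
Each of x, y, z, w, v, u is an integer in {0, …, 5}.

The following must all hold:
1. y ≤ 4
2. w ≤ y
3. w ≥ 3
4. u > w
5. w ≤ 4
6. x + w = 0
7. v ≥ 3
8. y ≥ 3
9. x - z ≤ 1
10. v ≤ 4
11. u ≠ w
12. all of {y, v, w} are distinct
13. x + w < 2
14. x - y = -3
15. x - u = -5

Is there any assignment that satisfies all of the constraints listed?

Unsatisfiable

Constraints 1, 3, 5, 7, 8, and 10 confine each of y, v, w to the 2 values {3, 4}.
Constraint 12 requires all 3 of them to be distinct, but only 2 values are available — impossible by the pigeonhole principle.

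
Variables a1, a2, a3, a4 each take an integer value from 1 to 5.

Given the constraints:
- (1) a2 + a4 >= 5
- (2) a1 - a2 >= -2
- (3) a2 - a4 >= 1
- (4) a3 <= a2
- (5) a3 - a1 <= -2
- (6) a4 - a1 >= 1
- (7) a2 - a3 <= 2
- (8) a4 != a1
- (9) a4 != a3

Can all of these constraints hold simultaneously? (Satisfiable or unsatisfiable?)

Unsatisfiable

Constraints 3, 5, 6, and 7 give a3 − a2 ≥ -2, a2 − a4 ≥ 1, a4 − a1 ≥ 1, a1 − a3 ≥ 2.
Adding all 4 inequalities: the left sides telescope to 0, and the right sides sum to (-2) + 1 + 1 + 2 = 2. So 0 ≥ 2, which is false.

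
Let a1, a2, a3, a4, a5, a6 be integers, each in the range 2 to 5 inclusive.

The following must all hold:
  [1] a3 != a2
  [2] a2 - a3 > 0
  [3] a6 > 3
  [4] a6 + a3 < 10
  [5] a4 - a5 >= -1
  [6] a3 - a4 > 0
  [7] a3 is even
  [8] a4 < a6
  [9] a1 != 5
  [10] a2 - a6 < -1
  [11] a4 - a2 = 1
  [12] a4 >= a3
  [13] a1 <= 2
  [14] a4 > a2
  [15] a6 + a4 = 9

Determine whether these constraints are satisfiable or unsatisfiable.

Unsatisfiable

Constraints 2, 6, and 14 give a2 < a4, a4 < a3, a3 < a2. Chaining: a2 < a4 < a3 < a2, which forces a2 < a2 — impossible.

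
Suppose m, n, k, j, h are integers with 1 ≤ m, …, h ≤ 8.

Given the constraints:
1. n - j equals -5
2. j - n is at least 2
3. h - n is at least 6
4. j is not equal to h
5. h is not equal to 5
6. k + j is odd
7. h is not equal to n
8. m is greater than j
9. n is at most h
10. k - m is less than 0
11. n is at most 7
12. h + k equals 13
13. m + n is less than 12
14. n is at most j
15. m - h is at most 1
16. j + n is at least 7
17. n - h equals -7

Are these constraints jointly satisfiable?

Satisfiable

The assignment m = 8, n = 1, k = 5, j = 6, h = 8 works:
  constraint 1 holds since n - j = -5.
  constraint 2 holds since j - n = 5.
The rest check out directly.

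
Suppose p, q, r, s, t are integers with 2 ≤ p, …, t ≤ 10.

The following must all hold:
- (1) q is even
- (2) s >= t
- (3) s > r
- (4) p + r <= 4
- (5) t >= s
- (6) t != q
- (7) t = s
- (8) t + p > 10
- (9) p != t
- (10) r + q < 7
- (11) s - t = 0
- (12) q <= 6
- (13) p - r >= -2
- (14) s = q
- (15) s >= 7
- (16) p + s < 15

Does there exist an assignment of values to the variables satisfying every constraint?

Unsatisfiable

From constraints 7 and 14, t = s = q, so t = q. But constraint 6 says t ≠ q. Contradiction.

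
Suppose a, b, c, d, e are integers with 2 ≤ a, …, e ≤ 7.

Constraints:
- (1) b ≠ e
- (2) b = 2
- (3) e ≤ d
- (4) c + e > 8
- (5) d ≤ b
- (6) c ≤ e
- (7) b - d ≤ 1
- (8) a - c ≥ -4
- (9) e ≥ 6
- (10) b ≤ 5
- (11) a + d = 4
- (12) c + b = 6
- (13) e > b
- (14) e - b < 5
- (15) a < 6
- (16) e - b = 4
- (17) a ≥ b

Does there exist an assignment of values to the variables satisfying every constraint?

From constraints 3 and 9: d ≥ e and e ≥ 6, so d ≥ 6. From constraints 5 and 10: d ≤ b and b ≤ 5, so d ≤ 5. But 5 < 6, so no value of d works.

Unsatisfiable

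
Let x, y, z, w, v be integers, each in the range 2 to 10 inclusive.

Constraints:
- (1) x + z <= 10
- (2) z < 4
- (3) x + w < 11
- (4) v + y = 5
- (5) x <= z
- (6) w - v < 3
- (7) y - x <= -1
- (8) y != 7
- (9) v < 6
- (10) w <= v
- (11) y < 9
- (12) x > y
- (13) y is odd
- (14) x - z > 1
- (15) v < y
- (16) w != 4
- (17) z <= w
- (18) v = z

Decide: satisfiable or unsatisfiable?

Constraints 5, 10, 12, 15, and 17 give x ≤ z, z ≤ w, w ≤ v, v < y, y < x. Chaining: x ≤ z ≤ w ≤ v < y < x, which forces x < x — impossible.

Unsatisfiable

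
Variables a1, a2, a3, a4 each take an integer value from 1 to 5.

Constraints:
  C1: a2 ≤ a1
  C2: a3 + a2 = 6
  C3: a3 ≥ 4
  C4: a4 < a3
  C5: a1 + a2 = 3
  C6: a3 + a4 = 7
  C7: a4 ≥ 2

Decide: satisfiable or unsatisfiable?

Try a1 = 2, a2 = 1, a3 = 5, a4 = 2.
Check constraint 2: a3 + a2 = 6; constraint 5: a1 + a2 = 3; constraint 6: a3 + a4 = 7. The remaining constraints are straightforward to verify.

Satisfiable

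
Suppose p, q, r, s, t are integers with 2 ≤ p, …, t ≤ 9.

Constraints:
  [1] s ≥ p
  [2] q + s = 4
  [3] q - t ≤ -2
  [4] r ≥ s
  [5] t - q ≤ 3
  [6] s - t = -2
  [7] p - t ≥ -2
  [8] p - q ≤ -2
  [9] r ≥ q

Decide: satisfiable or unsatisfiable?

Constraints 3, 7, and 8 give p − t ≥ -2, t − q ≥ 2, q − p ≥ 2.
Adding all 3 inequalities: the left sides telescope to 0, and the right sides sum to (-2) + 2 + 2 = 2. So 0 ≥ 2, which is false.

Unsatisfiable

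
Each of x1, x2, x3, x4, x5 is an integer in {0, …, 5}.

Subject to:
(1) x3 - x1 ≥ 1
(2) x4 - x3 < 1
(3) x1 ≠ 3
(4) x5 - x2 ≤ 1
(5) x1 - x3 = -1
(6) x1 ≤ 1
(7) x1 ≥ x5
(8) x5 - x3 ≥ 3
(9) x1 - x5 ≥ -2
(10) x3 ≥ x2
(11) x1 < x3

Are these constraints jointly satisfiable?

Unsatisfiable

Constraints 1, 8, and 9 give x1 − x5 ≥ -2, x5 − x3 ≥ 3, x3 − x1 ≥ 1.
Adding all 3 inequalities: the left sides telescope to 0, and the right sides sum to (-2) + 3 + 1 = 2. So 0 ≥ 2, which is false.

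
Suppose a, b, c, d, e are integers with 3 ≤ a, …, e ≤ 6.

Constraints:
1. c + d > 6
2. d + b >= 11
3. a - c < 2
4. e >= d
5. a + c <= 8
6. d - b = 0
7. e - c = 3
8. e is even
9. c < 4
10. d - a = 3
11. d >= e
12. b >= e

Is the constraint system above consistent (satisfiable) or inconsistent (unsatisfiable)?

Try a = 3, b = 6, c = 3, d = 6, e = 6.
Check constraint 1: c + d = 9; constraint 2: d + b = 12. The remaining constraints are straightforward to verify.

Satisfiable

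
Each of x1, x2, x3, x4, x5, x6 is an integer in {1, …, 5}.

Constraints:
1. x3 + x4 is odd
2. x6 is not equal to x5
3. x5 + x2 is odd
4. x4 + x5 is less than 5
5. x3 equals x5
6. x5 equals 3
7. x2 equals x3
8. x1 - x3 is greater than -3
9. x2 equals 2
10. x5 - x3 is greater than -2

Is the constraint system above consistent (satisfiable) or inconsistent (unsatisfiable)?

Constraint 9 fixes x2 = 2 and constraint 6 fixes x5 = 3. Constraints 5 and 7 give x2 = x3 = x5, so x2 = x5. But 2 ≠ 3 — contradiction.

Unsatisfiable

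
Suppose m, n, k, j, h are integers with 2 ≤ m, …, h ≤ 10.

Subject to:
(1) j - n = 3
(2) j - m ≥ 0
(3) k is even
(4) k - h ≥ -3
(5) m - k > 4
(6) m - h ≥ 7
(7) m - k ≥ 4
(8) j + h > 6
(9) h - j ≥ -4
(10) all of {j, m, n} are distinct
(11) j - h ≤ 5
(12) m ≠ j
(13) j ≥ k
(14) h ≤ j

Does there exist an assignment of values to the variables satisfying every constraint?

Unsatisfiable

Constraints 2, 6, and 11 give h − j ≥ -5, j − m ≥ 0, m − h ≥ 7.
Adding all 3 inequalities: the left sides telescope to 0, and the right sides sum to (-5) + 0 + 7 = 2. So 0 ≥ 2, which is false.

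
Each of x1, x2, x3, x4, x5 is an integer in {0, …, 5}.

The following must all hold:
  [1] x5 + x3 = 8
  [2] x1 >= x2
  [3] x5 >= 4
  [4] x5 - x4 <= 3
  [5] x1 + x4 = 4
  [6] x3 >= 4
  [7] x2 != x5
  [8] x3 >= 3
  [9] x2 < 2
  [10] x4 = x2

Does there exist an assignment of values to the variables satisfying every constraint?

Satisfiable

Setting (x1, x2, x3, x4, x5) = (3, 1, 4, 1, 4) satisfies everything: constraint 1: x5 + x3 = 8; constraint 4: x5 - x4 = 3, and the others follow.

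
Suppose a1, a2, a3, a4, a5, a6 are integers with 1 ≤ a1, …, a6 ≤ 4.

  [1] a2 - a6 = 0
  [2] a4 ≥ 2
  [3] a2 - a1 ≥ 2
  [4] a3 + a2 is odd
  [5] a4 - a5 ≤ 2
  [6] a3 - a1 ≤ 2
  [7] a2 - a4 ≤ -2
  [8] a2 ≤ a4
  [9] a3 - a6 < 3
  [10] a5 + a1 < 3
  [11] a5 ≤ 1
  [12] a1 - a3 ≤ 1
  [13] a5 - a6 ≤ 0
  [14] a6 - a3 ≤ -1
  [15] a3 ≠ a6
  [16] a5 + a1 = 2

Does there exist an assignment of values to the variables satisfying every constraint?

Constraints 3, 5, 6, 7, 13, and 14 give a1 − a3 ≥ -2, a3 − a6 ≥ 1, a6 − a5 ≥ 0, a5 − a4 ≥ -2, a4 − a2 ≥ 2, a2 − a1 ≥ 2.
Adding all 6 inequalities: the left sides telescope to 0, and the right sides sum to (-2) + 1 + 0 + (-2) + 2 + 2 = 1. So 0 ≥ 1, which is false.

Unsatisfiable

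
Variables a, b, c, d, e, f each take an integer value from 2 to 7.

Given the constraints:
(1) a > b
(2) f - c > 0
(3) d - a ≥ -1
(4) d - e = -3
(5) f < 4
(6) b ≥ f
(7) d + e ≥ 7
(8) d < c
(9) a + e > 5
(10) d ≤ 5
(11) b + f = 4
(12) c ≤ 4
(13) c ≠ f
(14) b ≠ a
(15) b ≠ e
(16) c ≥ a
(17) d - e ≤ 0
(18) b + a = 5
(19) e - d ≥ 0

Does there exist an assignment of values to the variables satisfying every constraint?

Unsatisfiable

Constraints 1, 2, 6, and 16 give b < a, a ≤ c, c < f, f ≤ b. Chaining: b < a ≤ c < f ≤ b, which forces b < b — impossible.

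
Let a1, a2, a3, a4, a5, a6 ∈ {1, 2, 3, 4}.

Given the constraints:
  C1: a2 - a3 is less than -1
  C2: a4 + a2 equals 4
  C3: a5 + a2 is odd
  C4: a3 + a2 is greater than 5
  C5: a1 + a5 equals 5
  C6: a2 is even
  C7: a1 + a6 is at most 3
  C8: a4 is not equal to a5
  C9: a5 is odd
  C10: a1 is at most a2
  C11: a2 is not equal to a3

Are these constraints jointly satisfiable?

Take a1 = 2, a2 = 2, a3 = 4, a4 = 2, a5 = 3, a6 = 1. Then constraint 1: a2 - a3 = -2; constraint 2: a4 + a2 = 4; constraint 4: a3 + a2 = 6, and every other listed constraint is also met.

Satisfiable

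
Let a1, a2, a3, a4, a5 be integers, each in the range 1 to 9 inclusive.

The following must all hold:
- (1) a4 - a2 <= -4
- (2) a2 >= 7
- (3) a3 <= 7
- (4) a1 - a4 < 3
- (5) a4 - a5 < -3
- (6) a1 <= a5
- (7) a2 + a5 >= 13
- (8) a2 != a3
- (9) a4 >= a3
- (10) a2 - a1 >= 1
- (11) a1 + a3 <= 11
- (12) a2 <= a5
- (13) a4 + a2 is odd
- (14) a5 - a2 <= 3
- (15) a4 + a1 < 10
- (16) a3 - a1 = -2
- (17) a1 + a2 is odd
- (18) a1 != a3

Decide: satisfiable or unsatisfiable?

Satisfiable

Try a1 = 5, a2 = 8, a3 = 3, a4 = 3, a5 = 8.
Check constraint 1: a4 - a2 = -5; constraint 4: a1 - a4 = 2; constraint 5: a4 - a5 = -5. The remaining constraints are straightforward to verify.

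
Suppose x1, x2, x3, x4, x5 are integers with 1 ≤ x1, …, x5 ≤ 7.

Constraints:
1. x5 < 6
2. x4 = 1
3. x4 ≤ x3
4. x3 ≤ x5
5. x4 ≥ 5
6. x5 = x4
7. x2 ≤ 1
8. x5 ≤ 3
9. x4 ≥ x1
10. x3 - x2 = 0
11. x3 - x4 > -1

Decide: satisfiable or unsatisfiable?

Unsatisfiable

From constraints 3 and 5: x3 ≥ x4 and x4 ≥ 5, so x3 ≥ 5. From constraints 4 and 8: x3 ≤ x5 and x5 ≤ 3, so x3 ≤ 3. But 3 < 5, so no value of x3 works.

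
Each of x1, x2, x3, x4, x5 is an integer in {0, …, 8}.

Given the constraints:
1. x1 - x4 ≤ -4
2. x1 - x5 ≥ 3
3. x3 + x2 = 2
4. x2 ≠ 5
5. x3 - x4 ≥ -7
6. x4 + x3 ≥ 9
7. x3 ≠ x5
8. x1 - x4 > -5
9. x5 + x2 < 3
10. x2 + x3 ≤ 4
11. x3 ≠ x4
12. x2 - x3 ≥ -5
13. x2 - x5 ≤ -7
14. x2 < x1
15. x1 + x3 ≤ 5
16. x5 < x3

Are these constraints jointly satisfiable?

Unsatisfiable

Constraints 1, 2, 5, 12, and 13 give x3 − x4 ≥ -7, x4 − x1 ≥ 4, x1 − x5 ≥ 3, x5 − x2 ≥ 7, x2 − x3 ≥ -5.
Adding all 5 inequalities: the left sides telescope to 0, and the right sides sum to (-7) + 4 + 3 + 7 + (-5) = 2. So 0 ≥ 2, which is false.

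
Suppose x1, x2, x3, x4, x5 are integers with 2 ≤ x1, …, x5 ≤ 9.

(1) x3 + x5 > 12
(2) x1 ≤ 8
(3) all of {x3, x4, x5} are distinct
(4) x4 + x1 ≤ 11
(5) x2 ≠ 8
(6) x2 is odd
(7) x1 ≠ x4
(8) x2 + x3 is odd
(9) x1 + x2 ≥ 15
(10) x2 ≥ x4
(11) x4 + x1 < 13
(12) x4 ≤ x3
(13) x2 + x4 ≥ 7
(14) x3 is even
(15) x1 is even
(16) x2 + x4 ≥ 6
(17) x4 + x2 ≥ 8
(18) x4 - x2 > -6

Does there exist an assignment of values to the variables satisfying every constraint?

Satisfiable

Try x1 = 8, x2 = 7, x3 = 8, x4 = 2, x5 = 7.
Check constraint 1: x3 + x5 = 15; constraint 4: x4 + x1 = 10. The remaining constraints are straightforward to verify.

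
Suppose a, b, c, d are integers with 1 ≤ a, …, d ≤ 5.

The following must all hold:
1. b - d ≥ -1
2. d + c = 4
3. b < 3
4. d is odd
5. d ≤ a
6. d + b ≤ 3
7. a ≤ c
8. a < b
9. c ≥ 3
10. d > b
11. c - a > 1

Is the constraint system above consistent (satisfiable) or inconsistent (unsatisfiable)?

Unsatisfiable

Constraints 5, 8, and 10 give b < d, d ≤ a, a < b. Chaining: b < d ≤ a < b, which forces b < b — impossible.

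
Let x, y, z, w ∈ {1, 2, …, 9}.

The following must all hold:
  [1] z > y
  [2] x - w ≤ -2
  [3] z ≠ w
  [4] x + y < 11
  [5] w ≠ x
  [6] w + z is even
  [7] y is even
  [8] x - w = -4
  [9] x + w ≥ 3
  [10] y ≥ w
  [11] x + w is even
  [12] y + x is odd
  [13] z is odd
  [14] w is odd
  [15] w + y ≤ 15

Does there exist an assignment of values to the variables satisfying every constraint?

Setting (x, y, z, w) = (1, 8, 9, 5) satisfies everything: constraint 2: x - w = -4; constraint 4: x + y = 9, and the others follow.

Satisfiable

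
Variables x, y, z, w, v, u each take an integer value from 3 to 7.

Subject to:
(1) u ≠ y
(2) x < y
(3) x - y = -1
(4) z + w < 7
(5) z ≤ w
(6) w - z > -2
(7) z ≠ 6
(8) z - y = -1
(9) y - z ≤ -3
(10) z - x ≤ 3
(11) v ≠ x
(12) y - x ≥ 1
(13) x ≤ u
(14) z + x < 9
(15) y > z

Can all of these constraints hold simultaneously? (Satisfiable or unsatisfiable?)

Constraints 9, 10, and 12 give x − z ≥ -3, z − y ≥ 3, y − x ≥ 1.
Adding all 3 inequalities: the left sides telescope to 0, and the right sides sum to (-3) + 3 + 1 = 1. So 0 ≥ 1, which is false.

Unsatisfiable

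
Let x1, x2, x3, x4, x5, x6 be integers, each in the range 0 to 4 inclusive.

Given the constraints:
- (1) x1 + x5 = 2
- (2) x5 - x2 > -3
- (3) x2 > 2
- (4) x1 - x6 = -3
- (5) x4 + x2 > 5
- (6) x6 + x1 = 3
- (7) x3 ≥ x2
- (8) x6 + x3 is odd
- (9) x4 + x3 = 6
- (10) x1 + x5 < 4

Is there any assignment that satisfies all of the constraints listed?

Take x1 = 0, x2 = 4, x3 = 4, x4 = 2, x5 = 2, x6 = 3. Then constraint 1: x1 + x5 = 2; constraint 2: x5 - x2 = -2, and every other listed constraint is also met.

Satisfiable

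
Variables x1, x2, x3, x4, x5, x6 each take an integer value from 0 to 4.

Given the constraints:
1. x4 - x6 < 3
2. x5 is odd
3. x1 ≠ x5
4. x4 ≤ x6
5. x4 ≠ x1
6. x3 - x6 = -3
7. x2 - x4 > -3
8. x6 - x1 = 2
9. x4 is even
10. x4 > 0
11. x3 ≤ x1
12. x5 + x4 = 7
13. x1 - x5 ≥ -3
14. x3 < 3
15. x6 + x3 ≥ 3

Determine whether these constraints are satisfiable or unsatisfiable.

The assignment x1 = 2, x2 = 2, x3 = 1, x4 = 4, x5 = 3, x6 = 4 works:
  constraint 1 holds since x4 - x6 = 0.
  constraint 6 holds since x3 - x6 = -3.
The rest check out directly.

Satisfiable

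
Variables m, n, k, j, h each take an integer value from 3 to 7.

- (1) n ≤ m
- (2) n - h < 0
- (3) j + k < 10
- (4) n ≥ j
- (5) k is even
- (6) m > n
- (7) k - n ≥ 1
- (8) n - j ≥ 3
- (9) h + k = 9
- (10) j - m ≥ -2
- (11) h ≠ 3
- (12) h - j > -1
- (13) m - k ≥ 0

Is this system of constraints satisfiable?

Constraints 7, 8, 10, and 13 give j − m ≥ -2, m − k ≥ 0, k − n ≥ 1, n − j ≥ 3.
Adding all 4 inequalities: the left sides telescope to 0, and the right sides sum to (-2) + 0 + 1 + 3 = 2. So 0 ≥ 2, which is false.

Unsatisfiable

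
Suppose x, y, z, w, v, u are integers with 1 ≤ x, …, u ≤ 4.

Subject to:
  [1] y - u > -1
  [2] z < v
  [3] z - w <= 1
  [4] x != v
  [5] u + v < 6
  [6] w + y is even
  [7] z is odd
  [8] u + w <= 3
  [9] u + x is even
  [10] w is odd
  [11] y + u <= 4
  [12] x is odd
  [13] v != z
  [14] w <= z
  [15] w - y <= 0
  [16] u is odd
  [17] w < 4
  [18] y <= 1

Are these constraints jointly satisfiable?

Satisfiable

Take x = 1, y = 1, z = 1, w = 1, v = 4, u = 1. Then constraint 1: y - u = 0; constraint 3: z - w = 0, and every other listed constraint is also met.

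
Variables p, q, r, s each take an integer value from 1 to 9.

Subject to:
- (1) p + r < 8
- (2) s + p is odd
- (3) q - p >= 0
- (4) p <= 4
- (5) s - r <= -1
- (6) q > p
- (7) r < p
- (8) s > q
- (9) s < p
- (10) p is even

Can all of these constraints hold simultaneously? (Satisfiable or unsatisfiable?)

Unsatisfiable

Constraints 5, 6, 7, and 8 give r < p, p < q, q < s, s < r. Chaining: r < p < q < s < r, which forces r < r — impossible.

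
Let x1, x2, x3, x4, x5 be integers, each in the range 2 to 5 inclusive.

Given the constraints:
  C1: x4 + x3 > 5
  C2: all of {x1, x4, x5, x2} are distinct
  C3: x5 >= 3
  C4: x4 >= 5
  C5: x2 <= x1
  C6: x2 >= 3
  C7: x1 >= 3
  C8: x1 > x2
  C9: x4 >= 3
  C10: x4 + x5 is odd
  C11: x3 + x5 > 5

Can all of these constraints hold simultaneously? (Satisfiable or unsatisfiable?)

Unsatisfiable

Constraints 3, 6, 7, and 9 confine each of x1, x4, x5, x2 to the 3 values {3, …, 5} (the domain already gives each ≤ 5).
Constraint 2 requires all 4 of them to be distinct, but only 3 values are available — impossible by the pigeonhole principle.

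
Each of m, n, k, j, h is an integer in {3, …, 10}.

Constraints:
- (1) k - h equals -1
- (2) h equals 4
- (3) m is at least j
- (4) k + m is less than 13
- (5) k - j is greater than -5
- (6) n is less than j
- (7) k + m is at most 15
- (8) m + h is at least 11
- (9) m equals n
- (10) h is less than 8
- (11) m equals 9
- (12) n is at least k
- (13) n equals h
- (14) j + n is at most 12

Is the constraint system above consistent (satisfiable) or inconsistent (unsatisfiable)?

Constraint 11 fixes m = 9 and constraint 2 fixes h = 4. Constraints 9 and 13 give m = n = h, so m = h. But 9 ≠ 4 — contradiction.

Unsatisfiable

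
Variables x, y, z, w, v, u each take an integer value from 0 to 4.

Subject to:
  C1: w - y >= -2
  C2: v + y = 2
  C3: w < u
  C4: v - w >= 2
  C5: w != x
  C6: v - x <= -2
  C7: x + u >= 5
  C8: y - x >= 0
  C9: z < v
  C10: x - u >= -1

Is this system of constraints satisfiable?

Unsatisfiable

Constraints 1, 4, 6, and 8 give x − v ≥ 2, v − w ≥ 2, w − y ≥ -2, y − x ≥ 0.
Adding all 4 inequalities: the left sides telescope to 0, and the right sides sum to 2 + 2 + (-2) + 0 = 2. So 0 ≥ 2, which is false.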